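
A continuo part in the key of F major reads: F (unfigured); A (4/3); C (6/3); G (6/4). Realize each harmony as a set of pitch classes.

F, A, C | A, C, D, F | C, E, A | G, C, E

F (5/3): F, A, C.
A (6/4/3): A, C, D, F.
C (6/3): C, E, A.
G (6/4): G, C, E.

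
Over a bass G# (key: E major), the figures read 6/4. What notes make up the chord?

A fourth above G# in this key is C#.
A sixth above G# in this key is E.
Together with the bass G#, this spells C# minor in second inversion.

G#, C#, E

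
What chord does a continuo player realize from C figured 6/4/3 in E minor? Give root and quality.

The figures 6/4/3 indicate a seventh chord in second inversion.
In second inversion the root lies a fourth above the bass: a fourth above C in E minor is F#.
The chord tones are C, E, F#, A, giving F# half-diminished seventh.

F# half-diminished seventh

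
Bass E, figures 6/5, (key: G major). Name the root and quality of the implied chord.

C major seventh

The figures 6/5 indicate a seventh chord in first inversion.
In first inversion the root lies a sixth above the bass: a sixth above E in G major is C.
The chord tones are E, G, B, C, giving C major seventh.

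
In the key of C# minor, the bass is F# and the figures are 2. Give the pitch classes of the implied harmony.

The written figures 2 are shorthand for 6/4/2: the 6/4 are implied.
A second above F# in this key is G#.
A fourth above F# in this key is B.
A sixth above F# in this key is D#.
Together with the bass F#, this spells G# minor seventh in third inversion.

F#, G#, B, D#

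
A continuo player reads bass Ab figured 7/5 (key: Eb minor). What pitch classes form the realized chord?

Ab, Cb, Eb, Gb

The written figures 7/5 are shorthand for 7/5/3: the 3 is implied.
A third above Ab in this key is Cb.
A fifth above Ab in this key is Eb.
A seventh above Ab in this key is Gb.
Together with the bass Ab, this spells Ab minor seventh in root position.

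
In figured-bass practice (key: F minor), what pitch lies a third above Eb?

G

Counting 2 letter steps above Eb lands on G; in F minor, that letter is G.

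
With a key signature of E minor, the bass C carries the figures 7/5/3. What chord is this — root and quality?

The figures 7/5/3 indicate a seventh chord in root position.
In root position the bass is the root, so the root is C.
The chord tones are C, E, G, B, giving C major seventh.

C major seventh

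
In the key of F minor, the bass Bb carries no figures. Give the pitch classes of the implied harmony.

Bb, Db, F

An unfigured bass implies 5/3.
A third above Bb in this key is Db.
A fifth above Bb in this key is F.
Together with the bass Bb, this spells Bb minor in root position.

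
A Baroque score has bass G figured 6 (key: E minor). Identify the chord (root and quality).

The figures 6 indicate a triad in first inversion.
In first inversion the root lies a sixth above the bass: a sixth above G in E minor is E.
The chord tones are G, B, E, giving E minor.

E minor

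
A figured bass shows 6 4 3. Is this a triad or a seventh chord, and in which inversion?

Intervals of 6/4/3 above the bass form a seventh chord; the bass is the fifth, so this is second inversion.

seventh chord, second inversion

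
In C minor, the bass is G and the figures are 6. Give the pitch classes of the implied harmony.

The written figures 6 are shorthand for 6/3: the 3 is implied.
A third above G in this key is Bb.
A sixth above G in this key is Eb.
Together with the bass G, this spells Eb major in first inversion.

G, Bb, Eb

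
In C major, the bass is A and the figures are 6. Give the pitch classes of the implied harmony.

A, C, F

The written figures 6 are shorthand for 6/3: the 3 is implied.
A third above A in this key is C.
A sixth above A in this key is F.
Together with the bass A, this spells F major in first inversion.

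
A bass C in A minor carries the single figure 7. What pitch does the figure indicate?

B

Counting 6 letter steps above C lands on B; in A minor, that letter is B.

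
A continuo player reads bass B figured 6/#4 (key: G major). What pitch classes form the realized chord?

A fourth above B in this key is E, raised to E# by the sharp.
A sixth above B in this key is G.

B, E#, G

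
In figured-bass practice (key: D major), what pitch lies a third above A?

Counting 2 letter steps above A lands on C; in D major, that letter is C#.

C#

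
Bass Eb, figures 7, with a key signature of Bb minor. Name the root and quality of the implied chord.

The figures 7 indicate a seventh chord in root position.
In root position the bass is the root, so the root is Eb.
The chord tones are Eb, Gb, Bb, Db, giving Eb minor seventh.

Eb minor seventh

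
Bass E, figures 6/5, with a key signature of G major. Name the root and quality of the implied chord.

The figures 6/5 indicate a seventh chord in first inversion.
In first inversion the root lies a sixth above the bass: a sixth above E in G major is C.
The chord tones are E, G, B, C, giving C major seventh.

C major seventh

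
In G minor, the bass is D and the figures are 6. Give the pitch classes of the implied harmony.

D, F, Bb

The written figures 6 are shorthand for 6/3: the 3 is implied.
A third above D in this key is F.
A sixth above D in this key is Bb.
Together with the bass D, this spells Bb major in first inversion.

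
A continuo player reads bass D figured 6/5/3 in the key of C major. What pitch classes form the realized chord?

D, F, A, B

A third above D in this key is F.
A fifth above D in this key is A.
A sixth above D in this key is B.
Together with the bass D, this spells B half-diminished seventh in first inversion.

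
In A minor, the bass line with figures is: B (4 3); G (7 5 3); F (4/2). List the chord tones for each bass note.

B (6/4/3): B, D, E, G.
G (7/5/3): G, B, D, F.
F (6/4/2): F, G, B, D.

B, D, E, G | G, B, D, F | F, G, B, D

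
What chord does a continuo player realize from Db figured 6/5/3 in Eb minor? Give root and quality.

Bb minor seventh

The figures 6/5/3 indicate a seventh chord in first inversion.
In first inversion the root lies a sixth above the bass: a sixth above Db in Eb minor is Bb.
The chord tones are Db, F, Ab, Bb, giving Bb minor seventh.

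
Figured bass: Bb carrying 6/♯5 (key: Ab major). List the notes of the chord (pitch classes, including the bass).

The written figures 6/♯5 are shorthand for 6/5/3: the 3 is implied.
A third above Bb in this key is Db.
A fifth above Bb in this key is F, raised to F# by the sharp.
A sixth above Bb in this key is G.

Bb, Db, F#, G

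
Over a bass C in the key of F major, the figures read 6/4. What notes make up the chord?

C, F, A

A fourth above C in this key is F.
A sixth above C in this key is A.
Together with the bass C, this spells F major in second inversion.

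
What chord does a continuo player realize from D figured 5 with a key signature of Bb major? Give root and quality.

D minor

The figures 5 indicate a triad in root position.
In root position the bass is the root, so the root is D.
The chord tones are D, F, A, giving D minor.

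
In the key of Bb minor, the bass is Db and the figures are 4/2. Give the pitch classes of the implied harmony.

Db, Eb, Gb, Bb

The written figures 4/2 are shorthand for 6/4/2: the 6 is implied.
A second above Db in this key is Eb.
A fourth above Db in this key is Gb.
A sixth above Db in this key is Bb.
Together with the bass Db, this spells Eb minor seventh in third inversion.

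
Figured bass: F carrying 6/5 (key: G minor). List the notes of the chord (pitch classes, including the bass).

The written figures 6/5 are shorthand for 6/5/3: the 3 is implied.
A third above F in this key is A.
A fifth above F in this key is C.
A sixth above F in this key is D.
Together with the bass F, this spells D minor seventh in first inversion.

F, A, C, D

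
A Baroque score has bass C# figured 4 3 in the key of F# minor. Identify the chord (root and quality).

F# minor seventh

The figures 4 3 indicate a seventh chord in second inversion.
In second inversion the root lies a fourth above the bass: a fourth above C# in F# minor is F#.
The chord tones are C#, E, F#, A, giving F# minor seventh.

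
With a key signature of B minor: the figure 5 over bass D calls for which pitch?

Counting 4 letter steps above D lands on A; in B minor, that letter is A.

A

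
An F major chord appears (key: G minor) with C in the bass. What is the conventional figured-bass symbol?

6/4

C is the fifth of F major, so the chord is in second inversion.
A triad in second inversion is figured 6/4, conventionally abbreviated 6/4.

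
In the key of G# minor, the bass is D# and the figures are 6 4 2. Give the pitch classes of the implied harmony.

D#, E, G#, B

A second above D# in this key is E.
A fourth above D# in this key is G#.
A sixth above D# in this key is B.
Together with the bass D#, this spells E major seventh in third inversion.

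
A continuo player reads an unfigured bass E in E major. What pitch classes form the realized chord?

An unfigured bass implies 5/3.
A third above E in this key is G#.
A fifth above E in this key is B.
Together with the bass E, this spells E major in root position.

E, G#, B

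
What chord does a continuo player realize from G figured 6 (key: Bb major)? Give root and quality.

The figures 6 indicate a triad in first inversion.
In first inversion the root lies a sixth above the bass: a sixth above G in Bb major is Eb.
The chord tones are G, Bb, Eb, giving Eb major.

Eb major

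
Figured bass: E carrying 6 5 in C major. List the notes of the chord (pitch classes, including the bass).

The written figures 6 5 are shorthand for 6/5/3: the 3 is implied.
A third above E in this key is G.
A fifth above E in this key is B.
A sixth above E in this key is C.
Together with the bass E, this spells C major seventh in first inversion.

E, G, B, C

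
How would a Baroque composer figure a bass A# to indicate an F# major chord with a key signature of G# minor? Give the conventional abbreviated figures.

A# is the third of F# major, so the chord is in first inversion.
A triad in first inversion is figured 6/3, conventionally abbreviated 6.

6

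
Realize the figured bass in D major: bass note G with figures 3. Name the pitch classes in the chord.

The written figures 3 are shorthand for 5/3: the 5 is implied.
A third above G in this key is B.
A fifth above G in this key is D.
Together with the bass G, this spells G major in root position.

G, B, D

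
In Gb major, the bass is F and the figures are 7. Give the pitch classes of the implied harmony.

F, Ab, Cb, Eb

The written figures 7 are shorthand for 7/5/3: the 5/3 are implied.
A third above F in this key is Ab.
A fifth above F in this key is Cb.
A seventh above F in this key is Eb.
Together with the bass F, this spells F half-diminished seventh in root position.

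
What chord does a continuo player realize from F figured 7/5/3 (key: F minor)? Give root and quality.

F minor seventh

The figures 7/5/3 indicate a seventh chord in root position.
In root position the bass is the root, so the root is F.
The chord tones are F, Ab, C, Eb, giving F minor seventh.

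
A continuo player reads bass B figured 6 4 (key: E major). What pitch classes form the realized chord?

B, E, G#

A fourth above B in this key is E.
A sixth above B in this key is G#.
Together with the bass B, this spells E major in second inversion.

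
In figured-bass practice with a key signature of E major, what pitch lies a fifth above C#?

G#

Counting 4 letter steps above C# lands on G; in E major, that letter is G#.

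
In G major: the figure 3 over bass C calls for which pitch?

E

Counting 2 letter steps above C lands on E; in G major, that letter is E.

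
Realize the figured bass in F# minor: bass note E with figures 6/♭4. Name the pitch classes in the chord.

A fourth above E in this key is A, lowered to Ab by the flat.
A sixth above E in this key is C#.

E, Ab, C#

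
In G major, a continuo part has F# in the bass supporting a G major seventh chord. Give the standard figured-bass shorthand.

F# is the seventh of G major seventh, so the chord is in third inversion.
A seventh chord in third inversion is figured 6/4/2, conventionally abbreviated 4/2.

4/2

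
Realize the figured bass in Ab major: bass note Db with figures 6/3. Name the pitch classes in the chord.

A third above Db in this key is F.
A sixth above Db in this key is Bb.
Together with the bass Db, this spells Bb minor in first inversion.

Db, F, Bb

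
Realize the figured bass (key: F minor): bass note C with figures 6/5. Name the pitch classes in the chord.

C, Eb, G, Ab

The written figures 6/5 are shorthand for 6/5/3: the 3 is implied.
A third above C in this key is Eb.
A fifth above C in this key is G.
A sixth above C in this key is Ab.
Together with the bass C, this spells Ab major seventh in first inversion.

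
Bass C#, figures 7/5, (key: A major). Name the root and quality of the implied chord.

The figures 7/5 indicate a seventh chord in root position.
In root position the bass is the root, so the root is C#.
The chord tones are C#, E, G#, B, giving C# minor seventh.

C# minor seventh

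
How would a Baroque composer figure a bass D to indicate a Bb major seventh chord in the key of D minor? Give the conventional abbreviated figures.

D is the third of Bb major seventh, so the chord is in first inversion.
A seventh chord in first inversion is figured 6/5/3, conventionally abbreviated 6/5.

6/5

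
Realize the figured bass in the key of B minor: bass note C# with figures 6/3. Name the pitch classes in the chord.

C#, E, A

A third above C# in this key is E.
A sixth above C# in this key is A.
Together with the bass C#, this spells A major in first inversion.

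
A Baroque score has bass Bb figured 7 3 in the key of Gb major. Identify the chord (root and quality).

Bb minor seventh

The figures 7 3 indicate a seventh chord in root position.
In root position the bass is the root, so the root is Bb.
The chord tones are Bb, Db, F, Ab, giving Bb minor seventh.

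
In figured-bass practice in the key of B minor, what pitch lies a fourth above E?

A

Counting 3 letter steps above E lands on A; in B minor, that letter is A.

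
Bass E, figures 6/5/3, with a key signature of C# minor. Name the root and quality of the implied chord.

C# minor seventh

The figures 6/5/3 indicate a seventh chord in first inversion.
In first inversion the root lies a sixth above the bass: a sixth above E in C# minor is C#.
The chord tones are E, G#, B, C#, giving C# minor seventh.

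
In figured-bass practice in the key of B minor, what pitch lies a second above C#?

D

Counting 1 letter step above C# lands on D; in B minor, that letter is D.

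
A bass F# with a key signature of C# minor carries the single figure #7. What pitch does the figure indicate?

E#

Counting 6 letter steps above F# lands on E; in C# minor, that letter is E.
The #7 figure raises it a semitone, giving E#.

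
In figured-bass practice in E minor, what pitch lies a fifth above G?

Counting 4 letter steps above G lands on D; in E minor, that letter is D.

D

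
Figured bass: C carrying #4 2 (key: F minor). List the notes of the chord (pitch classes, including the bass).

C, Db, F#, Ab

The written figures #4 2 are shorthand for 6/4/2: the 6 is implied.
A second above C in this key is Db.
A fourth above C in this key is F, raised to F# by the sharp.
A sixth above C in this key is Ab.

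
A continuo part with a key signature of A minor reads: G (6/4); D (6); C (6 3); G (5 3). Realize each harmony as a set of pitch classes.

G (6/4): G, C, E.
D (6/3): D, F, B.
C (6/3): C, E, A.
G (5/3): G, B, D.

G, C, E | D, F, B | C, E, A | G, B, D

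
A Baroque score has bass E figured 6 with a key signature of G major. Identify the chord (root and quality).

C major

The figures 6 indicate a triad in first inversion.
In first inversion the root lies a sixth above the bass: a sixth above E in G major is C.
The chord tones are E, G, C, giving C major.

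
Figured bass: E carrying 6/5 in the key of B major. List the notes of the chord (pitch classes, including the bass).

The written figures 6/5 are shorthand for 6/5/3: the 3 is implied.
A third above E in this key is G#.
A fifth above E in this key is B.
A sixth above E in this key is C#.
Together with the bass E, this spells C# minor seventh in first inversion.

E, G#, B, C#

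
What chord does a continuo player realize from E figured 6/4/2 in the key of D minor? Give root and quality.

F major seventh

The figures 6/4/2 indicate a seventh chord in third inversion.
In third inversion the root lies a second above the bass: a second above E in D minor is F.
The chord tones are E, F, A, C, giving F major seventh.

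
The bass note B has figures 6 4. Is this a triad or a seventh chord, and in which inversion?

triad, second inversion

Intervals of 6/4 above the bass form a triad; the bass is the fifth, so this is second inversion.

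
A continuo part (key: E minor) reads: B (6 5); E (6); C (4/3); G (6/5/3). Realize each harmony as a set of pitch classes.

B (6/5/3): B, D, F#, G.
E (6/3): E, G, C.
C (6/4/3): C, E, F#, A.
G (6/5/3): G, B, D, E.

B, D, F#, G | E, G, C | C, E, F#, A | G, B, D, E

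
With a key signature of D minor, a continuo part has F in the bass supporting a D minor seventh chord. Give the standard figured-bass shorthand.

F is the third of D minor seventh, so the chord is in first inversion.
A seventh chord in first inversion is figured 6/5/3, conventionally abbreviated 6/5.

6/5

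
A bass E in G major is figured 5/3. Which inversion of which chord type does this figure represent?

Intervals of 5/3 above the bass form a triad; the bass is the root, so this is root position.

triad, root position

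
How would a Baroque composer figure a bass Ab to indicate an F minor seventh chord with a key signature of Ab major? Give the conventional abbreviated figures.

6/5

Ab is the third of F minor seventh, so the chord is in first inversion.
A seventh chord in first inversion is figured 6/5/3, conventionally abbreviated 6/5.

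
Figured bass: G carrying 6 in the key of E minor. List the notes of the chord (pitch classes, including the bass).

The written figures 6 are shorthand for 6/3: the 3 is implied.
A third above G in this key is B.
A sixth above G in this key is E.
Together with the bass G, this spells E minor in first inversion.

G, B, E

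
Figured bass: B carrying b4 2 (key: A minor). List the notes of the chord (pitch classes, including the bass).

B, C, Eb, G

The written figures b4 2 are shorthand for 6/4/2: the 6 is implied.
A second above B in this key is C.
A fourth above B in this key is E, lowered to Eb by the flat.
A sixth above B in this key is G.
Together with the bass B, this spells C minor-major seventh in third inversion.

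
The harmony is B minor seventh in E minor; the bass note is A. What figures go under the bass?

A is the seventh of B minor seventh, so the chord is in third inversion.
A seventh chord in third inversion is figured 6/4/2, conventionally abbreviated 4/2.

4/2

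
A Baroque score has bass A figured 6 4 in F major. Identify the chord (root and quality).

D minor

The figures 6 4 indicate a triad in second inversion.
In second inversion the root lies a fourth above the bass: a fourth above A in F major is D.
The chord tones are A, D, F, giving D minor.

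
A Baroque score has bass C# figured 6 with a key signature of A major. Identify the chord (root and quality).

A major

The figures 6 indicate a triad in first inversion.
In first inversion the root lies a sixth above the bass: a sixth above C# in A major is A.
The chord tones are C#, E, A, giving A major.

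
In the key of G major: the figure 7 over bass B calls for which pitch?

A

Counting 6 letter steps above B lands on A; in G major, that letter is A.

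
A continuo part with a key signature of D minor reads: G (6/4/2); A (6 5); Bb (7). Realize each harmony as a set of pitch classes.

G, A, C, E | A, C, E, F | Bb, D, F, A

G (6/4/2): G, A, C, E.
A (6/5/3): A, C, E, F.
Bb (7/5/3): Bb, D, F, A.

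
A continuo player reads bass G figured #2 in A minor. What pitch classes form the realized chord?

G, A#, C, E

The written figures #2 are shorthand for 6/4/2: the 6/4 are implied.
A second above G in this key is A, raised to A# by the sharp.
A fourth above G in this key is C.
A sixth above G in this key is E.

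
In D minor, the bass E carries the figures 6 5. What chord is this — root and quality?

The figures 6 5 indicate a seventh chord in first inversion.
In first inversion the root lies a sixth above the bass: a sixth above E in D minor is C.
The chord tones are E, G, Bb, C, giving C dominant seventh.

C dominant seventh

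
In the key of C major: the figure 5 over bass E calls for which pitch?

B

Counting 4 letter steps above E lands on B; in C major, that letter is B.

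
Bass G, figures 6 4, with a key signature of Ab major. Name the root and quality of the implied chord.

C minor

The figures 6 4 indicate a triad in second inversion.
In second inversion the root lies a fourth above the bass: a fourth above G in Ab major is C.
The chord tones are G, C, Eb, giving C minor.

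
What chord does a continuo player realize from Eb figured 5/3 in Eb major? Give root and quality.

The figures 5/3 indicate a triad in root position.
In root position the bass is the root, so the root is Eb.
The chord tones are Eb, G, Bb, giving Eb major.

Eb major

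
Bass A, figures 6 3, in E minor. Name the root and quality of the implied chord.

The figures 6 3 indicate a triad in first inversion.
In first inversion the root lies a sixth above the bass: a sixth above A in E minor is F#.
The chord tones are A, C, F#, giving F# diminished.

F# diminished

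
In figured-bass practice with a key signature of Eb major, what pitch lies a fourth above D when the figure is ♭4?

Counting 3 letter steps above D lands on G; in Eb major, that letter is G.
The b4 figure lowers it a semitone, giving Gb.

Gb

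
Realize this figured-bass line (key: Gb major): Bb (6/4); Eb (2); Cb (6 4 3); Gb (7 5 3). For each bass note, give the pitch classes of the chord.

Bb, Eb, Gb | Eb, F, Ab, Cb | Cb, Eb, F, Ab | Gb, Bb, Db, F

Bb (6/4): Bb, Eb, Gb.
Eb (6/4/2): Eb, F, Ab, Cb.
Cb (6/4/3): Cb, Eb, F, Ab.
Gb (7/5/3): Gb, Bb, Db, F.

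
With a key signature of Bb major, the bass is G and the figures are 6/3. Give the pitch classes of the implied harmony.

A third above G in this key is Bb.
A sixth above G in this key is Eb.
Together with the bass G, this spells Eb major in first inversion.

G, Bb, Eb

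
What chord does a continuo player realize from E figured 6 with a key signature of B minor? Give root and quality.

C# diminished

The figures 6 indicate a triad in first inversion.
In first inversion the root lies a sixth above the bass: a sixth above E in B minor is C#.
The chord tones are E, G, C#, giving C# diminished.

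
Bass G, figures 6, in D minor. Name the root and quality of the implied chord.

E diminished

The figures 6 indicate a triad in first inversion.
In first inversion the root lies a sixth above the bass: a sixth above G in D minor is E.
The chord tones are G, Bb, E, giving E diminished.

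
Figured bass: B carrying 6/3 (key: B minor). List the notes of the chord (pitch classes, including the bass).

B, D, G

A third above B in this key is D.
A sixth above B in this key is G.
Together with the bass B, this spells G major in first inversion.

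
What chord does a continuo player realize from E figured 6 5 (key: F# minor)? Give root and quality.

The figures 6 5 indicate a seventh chord in first inversion.
In first inversion the root lies a sixth above the bass: a sixth above E in F# minor is C#.
The chord tones are E, G#, B, C#, giving C# minor seventh.

C# minor seventh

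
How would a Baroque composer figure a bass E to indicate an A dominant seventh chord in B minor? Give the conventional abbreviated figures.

E is the fifth of A dominant seventh, so the chord is in second inversion.
A seventh chord in second inversion is figured 6/4/3, conventionally abbreviated 4/3.

4/3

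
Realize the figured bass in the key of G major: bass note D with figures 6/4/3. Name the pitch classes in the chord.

D, F#, G, B

A third above D in this key is F#.
A fourth above D in this key is G.
A sixth above D in this key is B.
Together with the bass D, this spells G major seventh in second inversion.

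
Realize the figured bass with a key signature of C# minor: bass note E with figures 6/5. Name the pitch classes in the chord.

E, G#, B, C#

The written figures 6/5 are shorthand for 6/5/3: the 3 is implied.
A third above E in this key is G#.
A fifth above E in this key is B.
A sixth above E in this key is C#.
Together with the bass E, this spells C# minor seventh in first inversion.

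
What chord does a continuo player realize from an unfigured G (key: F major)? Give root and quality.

An unfigured bass indicates a triad in root position.
In root position the bass is the root, so the root is G.
The chord tones are G, Bb, D, giving G minor.

G minor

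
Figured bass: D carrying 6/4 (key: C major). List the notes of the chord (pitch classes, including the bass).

A fourth above D in this key is G.
A sixth above D in this key is B.
Together with the bass D, this spells G major in second inversion.

D, G, B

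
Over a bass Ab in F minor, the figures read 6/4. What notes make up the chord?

A fourth above Ab in this key is Db.
A sixth above Ab in this key is F.
Together with the bass Ab, this spells Db major in second inversion.

Ab, Db, F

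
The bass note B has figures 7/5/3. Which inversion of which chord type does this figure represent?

Intervals of 7/5/3 above the bass form a seventh chord; the bass is the root, so this is root position.

seventh chord, root position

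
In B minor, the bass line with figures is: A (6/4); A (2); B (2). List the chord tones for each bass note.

A (6/4): A, D, F#.
A (6/4/2): A, B, D, F#.
B (6/4/2): B, C#, E, G.

A, D, F# | A, B, D, F# | B, C#, E, G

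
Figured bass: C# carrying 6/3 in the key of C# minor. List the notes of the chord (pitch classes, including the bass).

C#, E, A

A third above C# in this key is E.
A sixth above C# in this key is A.
Together with the bass C#, this spells A major in first inversion.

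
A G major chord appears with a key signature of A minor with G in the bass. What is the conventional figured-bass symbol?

no figures

G is the root of G major, so the chord is in root position.
A triad in root position is figured 5/3, conventionally abbreviated (no figures — root-position triad).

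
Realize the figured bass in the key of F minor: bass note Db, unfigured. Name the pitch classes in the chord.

Db, F, Ab

An unfigured bass implies 5/3.
A third above Db in this key is F.
A fifth above Db in this key is Ab.
Together with the bass Db, this spells Db major in root position.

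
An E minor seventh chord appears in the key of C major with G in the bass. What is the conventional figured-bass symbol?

G is the third of E minor seventh, so the chord is in first inversion.
A seventh chord in first inversion is figured 6/5/3, conventionally abbreviated 6/5.

6/5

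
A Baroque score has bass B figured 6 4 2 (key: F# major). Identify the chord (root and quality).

C# dominant seventh

The figures 6 4 2 indicate a seventh chord in third inversion.
In third inversion the root lies a second above the bass: a second above B in F# major is C#.
The chord tones are B, C#, E#, G#, giving C# dominant seventh.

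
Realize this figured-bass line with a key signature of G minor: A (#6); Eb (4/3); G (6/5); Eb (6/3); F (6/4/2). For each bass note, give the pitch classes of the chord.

A (#6/3): A, C, F#.
Eb (6/4/3): Eb, G, A, C.
G (6/5/3): G, Bb, D, Eb.
Eb (6/3): Eb, G, C.
F (6/4/2): F, G, Bb, D.

A, C, F# | Eb, G, A, C | G, Bb, D, Eb | Eb, G, C | F, G, Bb, D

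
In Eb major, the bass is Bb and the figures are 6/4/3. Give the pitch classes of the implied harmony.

Bb, D, Eb, G

A third above Bb in this key is D.
A fourth above Bb in this key is Eb.
A sixth above Bb in this key is G.
Together with the bass Bb, this spells Eb major seventh in second inversion.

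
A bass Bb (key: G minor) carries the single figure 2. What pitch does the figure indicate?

C

Counting 1 letter step above Bb lands on C; in G minor, that letter is C.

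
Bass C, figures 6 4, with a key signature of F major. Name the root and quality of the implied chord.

The figures 6 4 indicate a triad in second inversion.
In second inversion the root lies a fourth above the bass: a fourth above C in F major is F.
The chord tones are C, F, A, giving F major.

F major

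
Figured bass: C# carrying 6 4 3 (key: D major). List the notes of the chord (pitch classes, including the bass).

C#, E, F#, A

A third above C# in this key is E.
A fourth above C# in this key is F#.
A sixth above C# in this key is A.
Together with the bass C#, this spells F# minor seventh in second inversion.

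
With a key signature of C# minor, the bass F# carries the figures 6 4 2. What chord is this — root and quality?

The figures 6 4 2 indicate a seventh chord in third inversion.
In third inversion the root lies a second above the bass: a second above F# in C# minor is G#.
The chord tones are F#, G#, B, D#, giving G# minor seventh.

G# minor seventh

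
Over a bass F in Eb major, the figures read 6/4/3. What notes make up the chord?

A third above F in this key is Ab.
A fourth above F in this key is Bb.
A sixth above F in this key is D.
Together with the bass F, this spells Bb dominant seventh in second inversion.

F, Ab, Bb, D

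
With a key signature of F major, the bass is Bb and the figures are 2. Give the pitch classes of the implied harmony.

The written figures 2 are shorthand for 6/4/2: the 6/4 are implied.
A second above Bb in this key is C.
A fourth above Bb in this key is E.
A sixth above Bb in this key is G.
Together with the bass Bb, this spells C dominant seventh in third inversion.

Bb, C, E, G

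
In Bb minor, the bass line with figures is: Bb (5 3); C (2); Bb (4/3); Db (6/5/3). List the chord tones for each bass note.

Bb (5/3): Bb, Db, F.
C (6/4/2): C, Db, F, Ab.
Bb (6/4/3): Bb, Db, Eb, Gb.
Db (6/5/3): Db, F, Ab, Bb.

Bb, Db, F | C, Db, F, Ab | Bb, Db, Eb, Gb | Db, F, Ab, Bb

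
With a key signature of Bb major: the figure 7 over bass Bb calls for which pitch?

Counting 6 letter steps above Bb lands on A; in Bb major, that letter is A.

A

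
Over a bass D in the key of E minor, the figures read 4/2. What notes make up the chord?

D, E, G, B

The written figures 4/2 are shorthand for 6/4/2: the 6 is implied.
A second above D in this key is E.
A fourth above D in this key is G.
A sixth above D in this key is B.
Together with the bass D, this spells E minor seventh in third inversion.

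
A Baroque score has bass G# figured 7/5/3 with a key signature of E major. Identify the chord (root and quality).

The figures 7/5/3 indicate a seventh chord in root position.
In root position the bass is the root, so the root is G#.
The chord tones are G#, B, D#, F#, giving G# minor seventh.

G# minor seventh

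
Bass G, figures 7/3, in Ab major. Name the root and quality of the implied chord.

G half-diminished seventh

The figures 7/3 indicate a seventh chord in root position.
In root position the bass is the root, so the root is G.
The chord tones are G, Bb, Db, F, giving G half-diminished seventh.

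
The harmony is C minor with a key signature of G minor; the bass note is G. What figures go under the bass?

G is the fifth of C minor, so the chord is in second inversion.
A triad in second inversion is figured 6/4, conventionally abbreviated 6/4.

6/4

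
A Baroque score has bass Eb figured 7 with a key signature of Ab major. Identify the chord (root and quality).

The figures 7 indicate a seventh chord in root position.
In root position the bass is the root, so the root is Eb.
The chord tones are Eb, G, Bb, Db, giving Eb dominant seventh.

Eb dominant seventh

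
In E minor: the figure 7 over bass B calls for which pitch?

A

Counting 6 letter steps above B lands on A; in E minor, that letter is A.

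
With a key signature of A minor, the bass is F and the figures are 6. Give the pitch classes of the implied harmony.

The written figures 6 are shorthand for 6/3: the 3 is implied.
A third above F in this key is A.
A sixth above F in this key is D.
Together with the bass F, this spells D minor in first inversion.

F, A, D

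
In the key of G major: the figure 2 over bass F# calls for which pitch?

Counting 1 letter step above F# lands on G; in G major, that letter is G.

G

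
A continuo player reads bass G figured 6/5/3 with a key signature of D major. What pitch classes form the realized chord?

G, B, D, E

A third above G in this key is B.
A fifth above G in this key is D.
A sixth above G in this key is E.
Together with the bass G, this spells E minor seventh in first inversion.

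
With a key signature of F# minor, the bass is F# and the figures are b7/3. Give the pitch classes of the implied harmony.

F#, A, C#, Eb

The written figures b7/3 are shorthand for 7/5/3: the 5 is implied.
A third above F# in this key is A.
A fifth above F# in this key is C#.
A seventh above F# in this key is E, lowered to Eb by the flat.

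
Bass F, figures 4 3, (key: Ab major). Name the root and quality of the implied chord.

The figures 4 3 indicate a seventh chord in second inversion.
In second inversion the root lies a fourth above the bass: a fourth above F in Ab major is Bb.
The chord tones are F, Ab, Bb, Db, giving Bb minor seventh.

Bb minor seventh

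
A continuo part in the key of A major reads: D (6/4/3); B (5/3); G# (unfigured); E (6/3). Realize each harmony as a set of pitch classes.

D (6/4/3): D, F#, G#, B.
B (5/3): B, D, F#.
G# (5/3): G#, B, D.
E (6/3): E, G#, C#.

D, F#, G#, B | B, D, F# | G#, B, D | E, G#, C#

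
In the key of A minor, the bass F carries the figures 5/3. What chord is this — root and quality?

The figures 5/3 indicate a triad in root position.
In root position the bass is the root, so the root is F.
The chord tones are F, A, C, giving F major.

F major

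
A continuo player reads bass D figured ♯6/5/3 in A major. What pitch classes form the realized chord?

A third above D in this key is F#.
A fifth above D in this key is A.
A sixth above D in this key is B, raised to B# by the sharp.

D, F#, A, B#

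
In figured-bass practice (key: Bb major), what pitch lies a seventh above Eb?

D

Counting 6 letter steps above Eb lands on D; in Bb major, that letter is D.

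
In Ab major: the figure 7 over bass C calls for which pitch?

Counting 6 letter steps above C lands on B; in Ab major, that letter is Bb.

Bb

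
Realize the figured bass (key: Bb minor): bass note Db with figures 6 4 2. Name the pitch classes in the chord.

A second above Db in this key is Eb.
A fourth above Db in this key is Gb.
A sixth above Db in this key is Bb.
Together with the bass Db, this spells Eb minor seventh in third inversion.

Db, Eb, Gb, Bb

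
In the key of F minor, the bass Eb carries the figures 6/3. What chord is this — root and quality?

C minor

The figures 6/3 indicate a triad in first inversion.
In first inversion the root lies a sixth above the bass: a sixth above Eb in F minor is C.
The chord tones are Eb, G, C, giving C minor.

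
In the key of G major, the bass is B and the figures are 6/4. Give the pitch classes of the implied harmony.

A fourth above B in this key is E.
A sixth above B in this key is G.
Together with the bass B, this spells E minor in second inversion.

B, E, G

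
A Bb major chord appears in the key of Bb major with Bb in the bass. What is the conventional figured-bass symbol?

no figures

Bb is the root of Bb major, so the chord is in root position.
A triad in root position is figured 5/3, conventionally abbreviated (no figures — root-position triad).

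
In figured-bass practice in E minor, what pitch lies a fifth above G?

Counting 4 letter steps above G lands on D; in E minor, that letter is D.

D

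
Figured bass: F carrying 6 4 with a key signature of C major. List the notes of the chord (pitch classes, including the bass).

F, B, D

A fourth above F in this key is B.
A sixth above F in this key is D.
Together with the bass F, this spells B diminished in second inversion.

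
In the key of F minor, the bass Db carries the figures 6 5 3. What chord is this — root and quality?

Bb minor seventh

The figures 6 5 3 indicate a seventh chord in first inversion.
In first inversion the root lies a sixth above the bass: a sixth above Db in F minor is Bb.
The chord tones are Db, F, Ab, Bb, giving Bb minor seventh.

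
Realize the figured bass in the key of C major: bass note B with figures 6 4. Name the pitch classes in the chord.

B, E, G

A fourth above B in this key is E.
A sixth above B in this key is G.
Together with the bass B, this spells E minor in second inversion.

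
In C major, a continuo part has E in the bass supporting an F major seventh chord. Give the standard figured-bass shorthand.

E is the seventh of F major seventh, so the chord is in third inversion.
A seventh chord in third inversion is figured 6/4/2, conventionally abbreviated 4/2.

4/2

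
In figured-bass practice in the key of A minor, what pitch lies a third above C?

Counting 2 letter steps above C lands on E; in A minor, that letter is E.

E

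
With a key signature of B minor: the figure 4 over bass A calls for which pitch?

D

Counting 3 letter steps above A lands on D; in B minor, that letter is D.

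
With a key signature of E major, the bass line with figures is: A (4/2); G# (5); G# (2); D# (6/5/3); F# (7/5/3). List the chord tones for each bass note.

A (6/4/2): A, B, D#, F#.
G# (5/3): G#, B, D#.
G# (6/4/2): G#, A, C#, E.
D# (6/5/3): D#, F#, A, B.
F# (7/5/3): F#, A, C#, E.

A, B, D#, F# | G#, B, D# | G#, A, C#, E | D#, F#, A, B | F#, A, C#, E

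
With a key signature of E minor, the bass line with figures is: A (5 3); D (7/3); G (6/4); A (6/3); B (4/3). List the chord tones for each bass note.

A, C, E | D, F#, A, C | G, C, E | A, C, F# | B, D, E, G

A (5/3): A, C, E.
D (7/5/3): D, F#, A, C.
G (6/4): G, C, E.
A (6/3): A, C, F#.
B (6/4/3): B, D, E, G.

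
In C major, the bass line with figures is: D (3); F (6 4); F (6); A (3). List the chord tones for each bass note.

D (5/3): D, F, A.
F (6/4): F, B, D.
F (6/3): F, A, D.
A (5/3): A, C, E.

D, F, A | F, B, D | F, A, D | A, C, E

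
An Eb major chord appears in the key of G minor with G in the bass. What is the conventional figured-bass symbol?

G is the third of Eb major, so the chord is in first inversion.
A triad in first inversion is figured 6/3, conventionally abbreviated 6.

6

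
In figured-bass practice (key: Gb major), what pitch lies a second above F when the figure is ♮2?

G

Counting 1 letter step above F lands on G; in Gb major, that letter is Gb.
The ♮2 figure makes it natural, giving G.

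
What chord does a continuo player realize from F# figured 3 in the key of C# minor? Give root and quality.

The figures 3 indicate a triad in root position.
In root position the bass is the root, so the root is F#.
The chord tones are F#, A, C#, giving F# minor.

F# minor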